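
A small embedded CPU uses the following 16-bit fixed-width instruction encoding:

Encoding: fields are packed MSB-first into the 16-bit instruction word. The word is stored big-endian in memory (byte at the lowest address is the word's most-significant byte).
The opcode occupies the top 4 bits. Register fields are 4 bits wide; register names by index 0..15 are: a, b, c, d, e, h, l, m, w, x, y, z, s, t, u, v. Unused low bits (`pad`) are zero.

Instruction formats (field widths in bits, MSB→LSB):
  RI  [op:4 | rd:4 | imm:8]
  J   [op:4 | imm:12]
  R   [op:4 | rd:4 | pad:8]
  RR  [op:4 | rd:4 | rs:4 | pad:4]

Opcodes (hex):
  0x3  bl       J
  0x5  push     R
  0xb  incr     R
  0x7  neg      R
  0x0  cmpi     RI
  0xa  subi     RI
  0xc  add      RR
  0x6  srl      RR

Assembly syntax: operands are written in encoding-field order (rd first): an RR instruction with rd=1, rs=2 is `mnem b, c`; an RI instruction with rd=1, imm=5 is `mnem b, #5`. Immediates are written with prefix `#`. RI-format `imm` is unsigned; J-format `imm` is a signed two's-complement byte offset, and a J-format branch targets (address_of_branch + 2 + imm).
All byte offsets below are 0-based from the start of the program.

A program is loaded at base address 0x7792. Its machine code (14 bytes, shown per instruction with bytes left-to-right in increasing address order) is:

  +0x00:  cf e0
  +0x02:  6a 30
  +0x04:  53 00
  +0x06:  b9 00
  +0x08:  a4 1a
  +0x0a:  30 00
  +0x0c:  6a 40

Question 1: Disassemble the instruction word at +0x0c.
[0c] 6a 40 → 0x6a40
  top 4b → 0x6 → srl [RR]
  [11:8] rd=10 = y
  [7:4] rs=4 = e

srl y, e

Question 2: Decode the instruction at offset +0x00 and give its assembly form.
+0x00: cf e0 ⇒ word 0xcfe0 (big)
  top 4b → 0xc → add [RR]
  rd@[11:8]=0xf ⇒ v
  rs@[7:4]=0xe ⇒ u

add v, u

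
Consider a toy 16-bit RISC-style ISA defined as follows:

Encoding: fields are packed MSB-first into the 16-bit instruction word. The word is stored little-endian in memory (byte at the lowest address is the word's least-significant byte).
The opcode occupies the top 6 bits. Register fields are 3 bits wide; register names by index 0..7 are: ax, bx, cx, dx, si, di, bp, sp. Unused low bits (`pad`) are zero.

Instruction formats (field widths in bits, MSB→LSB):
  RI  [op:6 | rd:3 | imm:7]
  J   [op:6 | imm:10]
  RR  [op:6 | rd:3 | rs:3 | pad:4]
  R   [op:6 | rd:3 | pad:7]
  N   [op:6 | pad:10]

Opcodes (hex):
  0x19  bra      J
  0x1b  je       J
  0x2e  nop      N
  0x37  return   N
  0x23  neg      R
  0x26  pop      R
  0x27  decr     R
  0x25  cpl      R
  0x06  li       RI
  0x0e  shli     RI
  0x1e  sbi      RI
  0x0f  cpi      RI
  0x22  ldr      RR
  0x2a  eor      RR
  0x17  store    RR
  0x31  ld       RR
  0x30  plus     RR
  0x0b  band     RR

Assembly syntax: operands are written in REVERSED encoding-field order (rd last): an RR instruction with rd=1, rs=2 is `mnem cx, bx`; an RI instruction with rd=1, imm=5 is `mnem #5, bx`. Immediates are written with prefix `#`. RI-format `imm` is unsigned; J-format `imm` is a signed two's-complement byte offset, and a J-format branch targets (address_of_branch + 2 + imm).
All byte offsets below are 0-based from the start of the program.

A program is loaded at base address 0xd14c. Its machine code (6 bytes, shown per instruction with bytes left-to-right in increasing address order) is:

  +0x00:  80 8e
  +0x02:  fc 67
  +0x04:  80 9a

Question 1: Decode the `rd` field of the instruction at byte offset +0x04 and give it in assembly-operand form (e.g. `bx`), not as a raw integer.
di

+0x04: 80 9a ⇒ word 0x9a80 (little)
  opcode bits[15:10]=0x26: pop/R
  [9:7] rd=5 = di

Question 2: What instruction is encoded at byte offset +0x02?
+0x02: fc 67 ⇒ word 0x67fc (little)
  op=0x67fc>>10=0x19 ⇒ bra (J)
  [9:0] imm=1020 (s10→-4) = #-4

bra #-4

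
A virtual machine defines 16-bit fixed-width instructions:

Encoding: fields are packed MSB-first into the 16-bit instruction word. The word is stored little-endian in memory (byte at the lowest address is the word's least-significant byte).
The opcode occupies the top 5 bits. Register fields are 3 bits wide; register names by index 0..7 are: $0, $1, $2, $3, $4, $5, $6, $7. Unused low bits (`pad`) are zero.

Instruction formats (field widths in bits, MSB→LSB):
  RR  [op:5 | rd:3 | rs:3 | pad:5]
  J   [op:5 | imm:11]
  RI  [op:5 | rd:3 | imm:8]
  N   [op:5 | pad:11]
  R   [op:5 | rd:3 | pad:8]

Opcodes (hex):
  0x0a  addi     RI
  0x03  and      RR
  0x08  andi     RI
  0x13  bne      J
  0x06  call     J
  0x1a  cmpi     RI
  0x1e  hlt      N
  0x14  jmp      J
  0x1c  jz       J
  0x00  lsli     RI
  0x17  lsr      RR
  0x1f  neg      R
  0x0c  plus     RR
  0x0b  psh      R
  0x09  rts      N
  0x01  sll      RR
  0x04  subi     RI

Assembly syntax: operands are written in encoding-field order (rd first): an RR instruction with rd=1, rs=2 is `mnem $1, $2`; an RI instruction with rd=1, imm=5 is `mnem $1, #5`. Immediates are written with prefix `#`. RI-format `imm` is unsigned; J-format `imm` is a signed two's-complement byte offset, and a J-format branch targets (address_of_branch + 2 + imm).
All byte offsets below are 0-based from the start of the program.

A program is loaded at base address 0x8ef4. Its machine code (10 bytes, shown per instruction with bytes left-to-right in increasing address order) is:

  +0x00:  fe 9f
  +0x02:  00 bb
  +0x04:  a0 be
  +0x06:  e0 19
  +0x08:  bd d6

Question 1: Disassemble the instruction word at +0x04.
lsr $6, $5

[04] a0 be → 0xbea0
  op=0xbea0>>11=0x17 ⇒ lsr (RR)
  [10:8] rd=6 = $6
  [7:5] rs=5 = $5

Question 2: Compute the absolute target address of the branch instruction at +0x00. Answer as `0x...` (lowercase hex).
@+00  little-endian(fe 9f) = 0x9ffe
  opcode bits[15:11]=0x13: bne/J
  imm@[10:0]=0x7fe (s11→-2) ⇒ #-2
  target = base 0x8ef4 + off 0x00 + 2 + imm -2 = 0x8ef4

0x8ef4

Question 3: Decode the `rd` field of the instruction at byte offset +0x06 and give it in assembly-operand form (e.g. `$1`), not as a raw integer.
@+06  little-endian(e0 19) = 0x19e0
  top 5b → 0x3 → and [RR]
  rd: (w>>8)&0x7=0x1 → $1
  rs: (w>>5)&0x7=0x7 → $7

$1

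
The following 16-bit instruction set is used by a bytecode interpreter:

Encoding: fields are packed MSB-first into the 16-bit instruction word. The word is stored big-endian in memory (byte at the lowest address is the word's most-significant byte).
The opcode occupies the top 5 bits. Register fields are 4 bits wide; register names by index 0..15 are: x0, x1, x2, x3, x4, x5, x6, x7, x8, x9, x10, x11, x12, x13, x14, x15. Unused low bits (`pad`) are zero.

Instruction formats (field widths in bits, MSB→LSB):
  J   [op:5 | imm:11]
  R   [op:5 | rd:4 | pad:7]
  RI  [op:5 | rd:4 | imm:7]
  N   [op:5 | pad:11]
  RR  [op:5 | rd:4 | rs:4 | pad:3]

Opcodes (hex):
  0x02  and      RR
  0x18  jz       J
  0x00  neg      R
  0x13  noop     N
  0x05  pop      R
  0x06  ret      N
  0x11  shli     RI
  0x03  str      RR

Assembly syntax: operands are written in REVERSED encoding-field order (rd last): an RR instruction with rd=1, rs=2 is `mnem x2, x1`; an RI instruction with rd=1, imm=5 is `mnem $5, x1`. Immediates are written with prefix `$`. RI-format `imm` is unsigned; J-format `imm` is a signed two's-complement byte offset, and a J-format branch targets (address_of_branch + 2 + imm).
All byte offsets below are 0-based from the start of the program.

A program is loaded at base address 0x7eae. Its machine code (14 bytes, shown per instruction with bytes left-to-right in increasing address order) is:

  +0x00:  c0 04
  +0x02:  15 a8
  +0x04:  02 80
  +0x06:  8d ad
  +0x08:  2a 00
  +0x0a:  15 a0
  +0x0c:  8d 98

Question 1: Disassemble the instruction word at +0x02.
@+02  big-endian(15 a8) = 0x15a8
  op=0x15a8>>11=0x2 ⇒ and (RR)
  rd: (w>>7)&0xf=0xb → x11
  rs: (w>>3)&0xf=0x5 → x5

and x5, x11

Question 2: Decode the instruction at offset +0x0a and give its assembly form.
and x4, x11

@+0a  big-endian(15 a0) = 0x15a0
  op=0x15a0>>11=0x2 ⇒ and (RR)
  [10:7] rd=11 = x11
  [6:3] rs=4 = x4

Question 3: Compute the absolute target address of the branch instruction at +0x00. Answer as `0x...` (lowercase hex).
0x7eb4

+0x00: c0 04 ⇒ word 0xc004 (big)
  op=0xc004>>11=0x18 ⇒ jz (J)
  imm: (w>>0)&0x7ff=0x4 → $4
  target = base 0x7eae + off 0x00 + 2 + imm 4 = 0x7eb4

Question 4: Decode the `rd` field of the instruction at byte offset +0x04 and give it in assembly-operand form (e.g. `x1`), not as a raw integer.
x5

@+04  big-endian(02 80) = 0x0280
  opcode bits[15:11]=0x0: neg/R
  rd: (w>>7)&0xf=0x5 → x5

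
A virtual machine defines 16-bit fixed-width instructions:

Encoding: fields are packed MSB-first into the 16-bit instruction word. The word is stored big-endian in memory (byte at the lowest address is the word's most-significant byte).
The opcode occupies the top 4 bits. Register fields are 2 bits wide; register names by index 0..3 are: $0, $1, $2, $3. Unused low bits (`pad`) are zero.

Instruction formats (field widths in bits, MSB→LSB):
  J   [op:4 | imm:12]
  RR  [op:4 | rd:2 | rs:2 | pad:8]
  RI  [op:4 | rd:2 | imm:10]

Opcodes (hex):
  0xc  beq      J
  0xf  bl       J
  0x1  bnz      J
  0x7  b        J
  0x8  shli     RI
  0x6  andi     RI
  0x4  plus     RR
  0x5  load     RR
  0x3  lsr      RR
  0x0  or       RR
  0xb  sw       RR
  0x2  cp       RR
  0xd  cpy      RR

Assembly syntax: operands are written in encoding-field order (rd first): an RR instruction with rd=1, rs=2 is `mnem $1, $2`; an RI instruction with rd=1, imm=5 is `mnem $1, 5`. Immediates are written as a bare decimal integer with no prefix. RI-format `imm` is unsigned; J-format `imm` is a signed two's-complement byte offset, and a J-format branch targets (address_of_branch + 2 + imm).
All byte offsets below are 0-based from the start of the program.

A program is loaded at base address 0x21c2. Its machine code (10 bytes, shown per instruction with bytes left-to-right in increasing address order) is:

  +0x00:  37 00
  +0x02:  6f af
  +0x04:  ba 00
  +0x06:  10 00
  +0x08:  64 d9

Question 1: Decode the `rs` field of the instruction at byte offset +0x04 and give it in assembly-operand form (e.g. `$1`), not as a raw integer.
off 0x04: read ba 00 as big → 0xba00
  top 4b → 0xb → sw [RR]
  rd: (w>>10)&0x3=0x2 → $2
  rs: (w>>8)&0x3=0x2 → $2

$2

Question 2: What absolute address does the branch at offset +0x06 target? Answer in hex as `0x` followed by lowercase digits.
@+06  big-endian(10 00) = 0x1000
  op=0x1000>>12=0x1 ⇒ bnz (J)
  imm: (w>>0)&0xfff=0x0 → 0
  target = base 0x21c2 + off 0x06 + 2 + imm 0 = 0x21ca

0x21ca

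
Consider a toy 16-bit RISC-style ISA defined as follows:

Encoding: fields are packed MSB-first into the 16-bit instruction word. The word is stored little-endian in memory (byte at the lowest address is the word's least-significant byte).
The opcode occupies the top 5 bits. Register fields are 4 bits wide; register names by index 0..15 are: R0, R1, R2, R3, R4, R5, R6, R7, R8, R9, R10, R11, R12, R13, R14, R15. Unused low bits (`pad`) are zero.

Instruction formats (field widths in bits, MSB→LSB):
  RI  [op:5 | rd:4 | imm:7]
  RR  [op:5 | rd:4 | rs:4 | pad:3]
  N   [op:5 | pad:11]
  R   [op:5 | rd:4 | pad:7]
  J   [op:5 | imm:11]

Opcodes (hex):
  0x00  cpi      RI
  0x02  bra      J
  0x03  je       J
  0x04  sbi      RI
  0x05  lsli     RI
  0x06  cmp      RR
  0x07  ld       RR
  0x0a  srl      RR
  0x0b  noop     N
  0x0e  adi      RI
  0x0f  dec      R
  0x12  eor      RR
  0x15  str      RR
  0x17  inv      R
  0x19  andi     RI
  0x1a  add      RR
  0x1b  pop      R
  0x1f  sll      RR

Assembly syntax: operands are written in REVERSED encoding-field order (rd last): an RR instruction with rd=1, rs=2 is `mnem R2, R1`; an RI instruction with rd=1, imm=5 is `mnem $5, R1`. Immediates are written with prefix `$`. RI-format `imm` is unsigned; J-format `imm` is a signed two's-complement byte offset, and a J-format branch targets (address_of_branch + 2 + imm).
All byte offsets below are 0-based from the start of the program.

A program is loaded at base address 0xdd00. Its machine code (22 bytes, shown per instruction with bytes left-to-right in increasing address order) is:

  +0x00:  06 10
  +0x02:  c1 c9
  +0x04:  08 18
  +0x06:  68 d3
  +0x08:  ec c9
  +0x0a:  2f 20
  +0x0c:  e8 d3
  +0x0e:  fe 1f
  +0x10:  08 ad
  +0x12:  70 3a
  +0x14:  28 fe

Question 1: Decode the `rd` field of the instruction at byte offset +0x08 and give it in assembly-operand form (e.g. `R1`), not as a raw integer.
R3

@+08  little-endian(ec c9) = 0xc9ec
  opcode bits[15:11]=0x19: andi/RI
  [10:7] rd=3 = R3
  [6:0] imm=108 = $108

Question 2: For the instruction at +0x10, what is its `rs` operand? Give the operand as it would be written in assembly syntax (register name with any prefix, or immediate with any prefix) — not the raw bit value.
R1

@+10  little-endian(08 ad) = 0xad08
  op=0xad08>>11=0x15 ⇒ str (RR)
  rd@[10:7]=0xa ⇒ R10
  rs@[6:3]=0x1 ⇒ R1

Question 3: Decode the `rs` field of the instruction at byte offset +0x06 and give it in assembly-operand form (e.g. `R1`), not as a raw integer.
R13

+0x06: 68 d3 ⇒ word 0xd368 (little)
  op=0xd368>>11=0x1a ⇒ add (RR)
  rd: (w>>7)&0xf=0x6 → R6
  rs: (w>>3)&0xf=0xd → R13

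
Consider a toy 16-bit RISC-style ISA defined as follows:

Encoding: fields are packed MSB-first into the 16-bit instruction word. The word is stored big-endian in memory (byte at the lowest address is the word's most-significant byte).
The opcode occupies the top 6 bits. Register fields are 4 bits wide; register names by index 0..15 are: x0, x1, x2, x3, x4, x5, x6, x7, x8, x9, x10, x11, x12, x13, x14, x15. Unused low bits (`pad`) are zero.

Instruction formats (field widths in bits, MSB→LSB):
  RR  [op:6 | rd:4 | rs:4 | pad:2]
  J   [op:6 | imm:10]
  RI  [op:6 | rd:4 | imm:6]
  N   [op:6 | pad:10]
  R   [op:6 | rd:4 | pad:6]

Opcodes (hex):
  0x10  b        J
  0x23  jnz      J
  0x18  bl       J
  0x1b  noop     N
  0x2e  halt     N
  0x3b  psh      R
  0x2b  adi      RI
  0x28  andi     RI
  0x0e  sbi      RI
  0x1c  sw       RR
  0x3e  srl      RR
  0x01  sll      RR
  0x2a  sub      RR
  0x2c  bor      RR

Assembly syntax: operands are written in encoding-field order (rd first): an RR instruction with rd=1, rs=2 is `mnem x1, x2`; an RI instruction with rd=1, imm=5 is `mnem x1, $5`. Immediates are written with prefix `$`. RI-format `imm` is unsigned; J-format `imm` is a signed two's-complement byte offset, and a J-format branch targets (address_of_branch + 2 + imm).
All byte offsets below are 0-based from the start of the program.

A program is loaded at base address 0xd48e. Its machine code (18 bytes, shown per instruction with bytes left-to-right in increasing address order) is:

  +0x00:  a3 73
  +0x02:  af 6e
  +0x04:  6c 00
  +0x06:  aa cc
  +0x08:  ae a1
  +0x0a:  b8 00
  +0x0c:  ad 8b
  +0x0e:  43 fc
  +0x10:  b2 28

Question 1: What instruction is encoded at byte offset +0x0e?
b $-4

@+0e  big-endian(43 fc) = 0x43fc
  opcode bits[15:10]=0x10: b/J
  imm: (w>>0)&0x3ff=0x3fc (s10→-4) → $-4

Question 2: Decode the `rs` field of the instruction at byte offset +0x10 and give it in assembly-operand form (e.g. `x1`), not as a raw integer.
x10

off 0x10: read b2 28 as big → 0xb228
  top 6b → 0x2c → bor [RR]
  rd@[9:6]=0x8 ⇒ x8
  rs@[5:2]=0xa ⇒ x10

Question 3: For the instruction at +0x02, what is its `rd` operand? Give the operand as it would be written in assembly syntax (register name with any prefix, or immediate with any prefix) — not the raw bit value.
[02] af 6e → 0xaf6e
  opcode bits[15:10]=0x2b: adi/RI
  rd@[9:6]=0xd ⇒ x13
  imm@[5:0]=0x2e ⇒ $46

x13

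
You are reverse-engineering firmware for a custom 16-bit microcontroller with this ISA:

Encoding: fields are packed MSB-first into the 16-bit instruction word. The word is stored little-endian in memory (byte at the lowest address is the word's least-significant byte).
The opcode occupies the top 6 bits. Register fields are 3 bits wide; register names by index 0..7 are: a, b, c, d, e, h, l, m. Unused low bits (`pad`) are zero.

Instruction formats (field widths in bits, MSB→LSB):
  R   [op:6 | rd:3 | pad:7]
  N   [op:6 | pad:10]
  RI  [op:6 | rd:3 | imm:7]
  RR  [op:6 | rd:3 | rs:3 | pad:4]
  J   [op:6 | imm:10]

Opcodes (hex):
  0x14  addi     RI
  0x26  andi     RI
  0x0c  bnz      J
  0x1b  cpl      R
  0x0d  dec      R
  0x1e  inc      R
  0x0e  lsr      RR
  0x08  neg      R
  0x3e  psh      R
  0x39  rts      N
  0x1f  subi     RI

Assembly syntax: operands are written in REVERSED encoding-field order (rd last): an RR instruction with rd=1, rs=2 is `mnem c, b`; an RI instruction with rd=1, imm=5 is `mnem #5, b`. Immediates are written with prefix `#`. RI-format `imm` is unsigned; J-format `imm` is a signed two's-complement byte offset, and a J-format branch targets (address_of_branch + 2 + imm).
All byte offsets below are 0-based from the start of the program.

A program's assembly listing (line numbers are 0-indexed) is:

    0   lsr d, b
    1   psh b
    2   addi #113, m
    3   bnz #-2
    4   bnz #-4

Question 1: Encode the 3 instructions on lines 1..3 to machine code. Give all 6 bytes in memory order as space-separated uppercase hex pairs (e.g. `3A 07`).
L1: psh op=0x3e:6|rd=1:3|pad=0:7 ⇒ 0xf880 ⇒ little 80 f8
L2: addi op=0x14:6|rd=7:3|imm=113:7 ⇒ 0x53f1 ⇒ little f1 53
L3: bnz op=0xc:6|imm=-2:10 ⇒ 0x33fe ⇒ little fe 33

80 F8 F1 53 FE 33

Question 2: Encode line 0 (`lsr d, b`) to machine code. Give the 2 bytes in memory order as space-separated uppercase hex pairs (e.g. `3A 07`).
0. lsr fields op=0xe:6|rd=1:3|rs=3:3|pad=0:4 → word 38b0h → b0 38

B0 38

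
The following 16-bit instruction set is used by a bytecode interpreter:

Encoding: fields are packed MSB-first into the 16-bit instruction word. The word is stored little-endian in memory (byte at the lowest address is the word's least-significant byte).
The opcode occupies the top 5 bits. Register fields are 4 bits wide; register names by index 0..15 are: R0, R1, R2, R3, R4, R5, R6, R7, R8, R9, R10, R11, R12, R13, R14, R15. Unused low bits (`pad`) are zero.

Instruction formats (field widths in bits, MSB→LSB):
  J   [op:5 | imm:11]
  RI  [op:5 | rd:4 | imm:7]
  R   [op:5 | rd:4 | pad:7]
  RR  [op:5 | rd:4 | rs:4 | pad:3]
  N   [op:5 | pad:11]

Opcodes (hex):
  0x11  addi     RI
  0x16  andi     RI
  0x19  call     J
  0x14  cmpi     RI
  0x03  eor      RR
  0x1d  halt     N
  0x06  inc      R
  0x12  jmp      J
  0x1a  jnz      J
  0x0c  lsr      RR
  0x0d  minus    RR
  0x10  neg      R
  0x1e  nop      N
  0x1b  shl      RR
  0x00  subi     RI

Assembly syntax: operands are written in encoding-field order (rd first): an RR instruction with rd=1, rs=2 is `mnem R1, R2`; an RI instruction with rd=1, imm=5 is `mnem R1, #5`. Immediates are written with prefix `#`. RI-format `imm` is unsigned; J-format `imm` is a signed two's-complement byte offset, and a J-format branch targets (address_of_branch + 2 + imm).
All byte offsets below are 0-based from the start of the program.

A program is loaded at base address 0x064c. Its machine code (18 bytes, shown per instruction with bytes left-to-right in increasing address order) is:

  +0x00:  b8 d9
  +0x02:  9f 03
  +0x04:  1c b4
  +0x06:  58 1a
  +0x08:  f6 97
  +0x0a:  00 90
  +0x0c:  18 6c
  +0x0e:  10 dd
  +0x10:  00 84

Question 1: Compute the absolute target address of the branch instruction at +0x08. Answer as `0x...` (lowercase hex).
@+08  little-endian(f6 97) = 0x97f6
  opcode bits[15:11]=0x12: jmp/J
  imm: (w>>0)&0x7ff=0x7f6 (s11→-10) → #-10
  target = base 0x064c + off 0x08 + 2 + imm -10 = 0x064c

0x064c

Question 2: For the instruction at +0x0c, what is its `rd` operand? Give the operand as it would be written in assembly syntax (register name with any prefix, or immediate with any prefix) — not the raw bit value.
off 0x0c: read 18 6c as little → 0x6c18
  op=0x6c18>>11=0xd ⇒ minus (RR)
  rd: (w>>7)&0xf=0x8 → R8
  rs: (w>>3)&0xf=0x3 → R3

R8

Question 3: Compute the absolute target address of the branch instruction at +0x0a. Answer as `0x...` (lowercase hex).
0x0658

[0a] 00 90 → 0x9000
  op=0x9000>>11=0x12 ⇒ jmp (J)
  imm: (w>>0)&0x7ff=0x0 → #0
  target = base 0x064c + off 0x0a + 2 + imm 0 = 0x0658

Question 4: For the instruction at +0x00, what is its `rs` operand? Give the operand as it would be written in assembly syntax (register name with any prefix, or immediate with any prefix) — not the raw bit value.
off 0x00: read b8 d9 as little → 0xd9b8
  opcode bits[15:11]=0x1b: shl/RR
  [10:7] rd=3 = R3
  [6:3] rs=7 = R7

R7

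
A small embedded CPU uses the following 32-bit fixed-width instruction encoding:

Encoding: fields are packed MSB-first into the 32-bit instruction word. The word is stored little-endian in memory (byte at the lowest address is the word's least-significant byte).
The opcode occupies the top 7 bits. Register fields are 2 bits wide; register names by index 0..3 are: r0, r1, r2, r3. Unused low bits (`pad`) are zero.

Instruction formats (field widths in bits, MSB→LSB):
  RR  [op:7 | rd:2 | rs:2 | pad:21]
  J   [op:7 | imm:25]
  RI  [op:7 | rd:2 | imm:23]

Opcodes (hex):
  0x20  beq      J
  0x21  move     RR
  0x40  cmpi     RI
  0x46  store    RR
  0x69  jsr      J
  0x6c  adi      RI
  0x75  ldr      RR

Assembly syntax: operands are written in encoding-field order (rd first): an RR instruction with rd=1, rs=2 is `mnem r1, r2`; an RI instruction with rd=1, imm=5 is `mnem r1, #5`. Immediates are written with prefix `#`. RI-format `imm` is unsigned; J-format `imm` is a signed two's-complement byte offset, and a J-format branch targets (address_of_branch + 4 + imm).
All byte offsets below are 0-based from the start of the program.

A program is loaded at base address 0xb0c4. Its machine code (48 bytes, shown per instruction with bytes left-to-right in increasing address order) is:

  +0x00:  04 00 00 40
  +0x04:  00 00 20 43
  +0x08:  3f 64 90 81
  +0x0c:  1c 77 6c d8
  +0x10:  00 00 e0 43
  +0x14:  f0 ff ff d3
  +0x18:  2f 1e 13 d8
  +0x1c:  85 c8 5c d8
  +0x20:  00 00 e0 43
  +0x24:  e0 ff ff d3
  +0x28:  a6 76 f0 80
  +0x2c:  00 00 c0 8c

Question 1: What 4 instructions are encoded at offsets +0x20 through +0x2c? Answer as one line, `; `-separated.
@+20  little-endian(00 00 e0 43) = 0x43e00000
  opcode bits[31:25]=0x21: move/RR
  [24:23] rd=3 = r3
  [22:21] rs=3 = r3
@+24  little-endian(e0 ff ff d3) = 0xd3ffffe0
  opcode bits[31:25]=0x69: jsr/J
  [24:0] imm=33554400 (s25→-32) = #-32
@+28  little-endian(a6 76 f0 80) = 0x80f076a6
  opcode bits[31:25]=0x40: cmpi/RI
  [24:23] rd=1 = r1
  [22:0] imm=7370406 = #7370406
@+2c  little-endian(00 00 c0 8c) = 0x8cc00000
  opcode bits[31:25]=0x46: store/RR
  [24:23] rd=1 = r1
  [22:21] rs=2 = r2

move r3, r3; jsr #-32; cmpi r1, #7370406; store r1, r2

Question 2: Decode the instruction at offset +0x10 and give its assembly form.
off 0x10: read 00 00 e0 43 as little → 0x43e00000
  op=0x43e00000>>25=0x21 ⇒ move (RR)
  rd: (w>>23)&0x3=0x3 → r3
  rs: (w>>21)&0x3=0x3 → r3

move r3, r3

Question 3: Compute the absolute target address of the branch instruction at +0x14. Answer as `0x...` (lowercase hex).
0xb0cc

@+14  little-endian(f0 ff ff d3) = 0xd3fffff0
  opcode bits[31:25]=0x69: jsr/J
  imm@[24:0]=0x1fffff0 (s25→-16) ⇒ #-16
  target = base 0xb0c4 + off 0x14 + 4 + imm -16 = 0xb0cc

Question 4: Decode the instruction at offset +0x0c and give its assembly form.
off 0x0c: read 1c 77 6c d8 as little → 0xd86c771c
  opcode bits[31:25]=0x6c: adi/RI
  [24:23] rd=0 = r0
  [22:0] imm=7108380 = #7108380

adi r0, #7108380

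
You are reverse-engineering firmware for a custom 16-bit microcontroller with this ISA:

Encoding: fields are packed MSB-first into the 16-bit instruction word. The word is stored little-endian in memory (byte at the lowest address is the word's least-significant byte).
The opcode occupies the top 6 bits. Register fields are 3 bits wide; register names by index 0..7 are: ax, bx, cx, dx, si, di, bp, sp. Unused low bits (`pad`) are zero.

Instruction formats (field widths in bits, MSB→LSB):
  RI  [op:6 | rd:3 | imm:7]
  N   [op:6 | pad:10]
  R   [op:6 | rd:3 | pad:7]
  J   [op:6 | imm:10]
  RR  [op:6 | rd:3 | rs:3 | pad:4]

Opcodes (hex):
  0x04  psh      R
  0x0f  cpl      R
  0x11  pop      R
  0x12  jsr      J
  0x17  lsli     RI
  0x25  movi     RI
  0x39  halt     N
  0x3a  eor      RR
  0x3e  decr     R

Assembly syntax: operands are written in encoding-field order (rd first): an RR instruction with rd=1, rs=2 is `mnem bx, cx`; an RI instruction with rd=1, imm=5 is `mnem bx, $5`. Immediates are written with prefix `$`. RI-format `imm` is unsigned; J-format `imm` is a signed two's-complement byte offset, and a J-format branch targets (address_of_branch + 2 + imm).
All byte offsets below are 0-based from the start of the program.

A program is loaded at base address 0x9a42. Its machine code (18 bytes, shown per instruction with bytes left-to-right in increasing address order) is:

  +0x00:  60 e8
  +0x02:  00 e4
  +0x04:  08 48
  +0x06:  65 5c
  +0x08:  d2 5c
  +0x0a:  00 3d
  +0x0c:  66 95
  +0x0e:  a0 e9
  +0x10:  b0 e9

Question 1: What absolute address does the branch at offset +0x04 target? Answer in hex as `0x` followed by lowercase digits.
@+04  little-endian(08 48) = 0x4808
  op=0x4808>>10=0x12 ⇒ jsr (J)
  imm@[9:0]=0x8 ⇒ $8
  target = base 0x9a42 + off 0x04 + 2 + imm 8 = 0x9a50

0x9a50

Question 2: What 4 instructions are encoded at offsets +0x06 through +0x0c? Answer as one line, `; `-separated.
lsli ax, $101; lsli bx, $82; cpl cx; movi cx, $102

[06] 65 5c → 0x5c65
  op=0x5c65>>10=0x17 ⇒ lsli (RI)
  [9:7] rd=0 = ax
  [6:0] imm=101 = $101
[08] d2 5c → 0x5cd2
  op=0x5cd2>>10=0x17 ⇒ lsli (RI)
  [9:7] rd=1 = bx
  [6:0] imm=82 = $82
[0a] 00 3d → 0x3d00
  op=0x3d00>>10=0xf ⇒ cpl (R)
  [9:7] rd=2 = cx
[0c] 66 95 → 0x9566
  op=0x9566>>10=0x25 ⇒ movi (RI)
  [9:7] rd=2 = cx
  [6:0] imm=102 = $102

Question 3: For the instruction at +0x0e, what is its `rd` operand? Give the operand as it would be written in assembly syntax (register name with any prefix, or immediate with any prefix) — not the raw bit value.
[0e] a0 e9 → 0xe9a0
  top 6b → 0x3a → eor [RR]
  [9:7] rd=3 = dx
  [6:4] rs=2 = cx

dx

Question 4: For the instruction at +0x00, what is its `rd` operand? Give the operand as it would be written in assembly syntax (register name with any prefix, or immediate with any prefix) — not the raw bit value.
off 0x00: read 60 e8 as little → 0xe860
  top 6b → 0x3a → eor [RR]
  rd: (w>>7)&0x7=0x0 → ax
  rs: (w>>4)&0x7=0x6 → bp

ax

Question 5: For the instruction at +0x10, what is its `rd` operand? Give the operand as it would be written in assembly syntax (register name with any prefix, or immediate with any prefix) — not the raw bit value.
[10] b0 e9 → 0xe9b0
  op=0xe9b0>>10=0x3a ⇒ eor (RR)
  rd@[9:7]=0x3 ⇒ dx
  rs@[6:4]=0x3 ⇒ dx

dx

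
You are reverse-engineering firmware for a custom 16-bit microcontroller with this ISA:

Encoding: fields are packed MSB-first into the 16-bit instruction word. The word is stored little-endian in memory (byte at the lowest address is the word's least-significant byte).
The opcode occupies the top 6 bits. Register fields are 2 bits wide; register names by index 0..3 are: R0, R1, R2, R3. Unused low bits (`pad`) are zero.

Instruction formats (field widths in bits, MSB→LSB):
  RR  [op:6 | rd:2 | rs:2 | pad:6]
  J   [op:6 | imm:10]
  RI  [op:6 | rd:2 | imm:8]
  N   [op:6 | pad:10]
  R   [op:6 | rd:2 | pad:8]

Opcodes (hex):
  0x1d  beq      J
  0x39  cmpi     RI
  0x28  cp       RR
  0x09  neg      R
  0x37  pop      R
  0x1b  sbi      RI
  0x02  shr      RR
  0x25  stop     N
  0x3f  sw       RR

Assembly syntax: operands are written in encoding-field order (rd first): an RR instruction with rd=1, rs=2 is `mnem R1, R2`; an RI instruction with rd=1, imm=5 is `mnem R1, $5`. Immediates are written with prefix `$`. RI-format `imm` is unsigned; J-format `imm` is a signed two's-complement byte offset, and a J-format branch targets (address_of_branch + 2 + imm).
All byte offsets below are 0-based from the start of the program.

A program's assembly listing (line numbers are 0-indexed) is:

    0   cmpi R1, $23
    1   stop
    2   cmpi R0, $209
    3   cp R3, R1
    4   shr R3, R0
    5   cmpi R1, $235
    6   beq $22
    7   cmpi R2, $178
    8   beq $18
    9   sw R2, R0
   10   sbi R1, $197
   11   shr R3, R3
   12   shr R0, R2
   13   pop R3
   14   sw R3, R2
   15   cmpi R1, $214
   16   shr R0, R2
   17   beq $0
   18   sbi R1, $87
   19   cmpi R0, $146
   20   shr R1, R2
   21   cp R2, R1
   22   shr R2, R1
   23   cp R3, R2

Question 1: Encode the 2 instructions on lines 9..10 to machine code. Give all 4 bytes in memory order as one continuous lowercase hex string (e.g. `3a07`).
9. sw fields op=0x3f:6|rd=2:2|rs=0:2|pad=0:6 → word fe00h → 00 fe
10. sbi fields op=0x1b:6|rd=1:2|imm=197:8 → word 6dc5h → c5 6d

00fec56d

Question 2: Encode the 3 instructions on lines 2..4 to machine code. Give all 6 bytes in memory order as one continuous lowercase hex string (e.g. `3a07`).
L2: cmpi op=0x39:6|rd=0:2|imm=209:8 ⇒ 0xe4d1 ⇒ little d1 e4
L3: cp op=0x28:6|rd=3:2|rs=1:2|pad=0:6 ⇒ 0xa340 ⇒ little 40 a3
L4: shr op=0x2:6|rd=3:2|rs=0:2|pad=0:6 ⇒ 0x0b00 ⇒ little 00 0b

d1e440a3000b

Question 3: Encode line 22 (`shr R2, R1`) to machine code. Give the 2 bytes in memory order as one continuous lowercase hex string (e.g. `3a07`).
400a

line 22 (shr): pack op=0x2:6|rd=2:2|rs=1:2|pad=0:6 = 0x0a40; little→ 40 0a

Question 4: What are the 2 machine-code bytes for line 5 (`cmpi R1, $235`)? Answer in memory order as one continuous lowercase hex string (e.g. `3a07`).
ebe5

L5: cmpi op=0x39:6|rd=1:2|imm=235:8 ⇒ 0xe5eb ⇒ little eb e5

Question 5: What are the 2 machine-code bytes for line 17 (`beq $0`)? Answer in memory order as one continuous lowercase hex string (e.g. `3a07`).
line 17 (beq): pack op=0x1d:6|imm=0:10 = 0x7400; little→ 00 74

0074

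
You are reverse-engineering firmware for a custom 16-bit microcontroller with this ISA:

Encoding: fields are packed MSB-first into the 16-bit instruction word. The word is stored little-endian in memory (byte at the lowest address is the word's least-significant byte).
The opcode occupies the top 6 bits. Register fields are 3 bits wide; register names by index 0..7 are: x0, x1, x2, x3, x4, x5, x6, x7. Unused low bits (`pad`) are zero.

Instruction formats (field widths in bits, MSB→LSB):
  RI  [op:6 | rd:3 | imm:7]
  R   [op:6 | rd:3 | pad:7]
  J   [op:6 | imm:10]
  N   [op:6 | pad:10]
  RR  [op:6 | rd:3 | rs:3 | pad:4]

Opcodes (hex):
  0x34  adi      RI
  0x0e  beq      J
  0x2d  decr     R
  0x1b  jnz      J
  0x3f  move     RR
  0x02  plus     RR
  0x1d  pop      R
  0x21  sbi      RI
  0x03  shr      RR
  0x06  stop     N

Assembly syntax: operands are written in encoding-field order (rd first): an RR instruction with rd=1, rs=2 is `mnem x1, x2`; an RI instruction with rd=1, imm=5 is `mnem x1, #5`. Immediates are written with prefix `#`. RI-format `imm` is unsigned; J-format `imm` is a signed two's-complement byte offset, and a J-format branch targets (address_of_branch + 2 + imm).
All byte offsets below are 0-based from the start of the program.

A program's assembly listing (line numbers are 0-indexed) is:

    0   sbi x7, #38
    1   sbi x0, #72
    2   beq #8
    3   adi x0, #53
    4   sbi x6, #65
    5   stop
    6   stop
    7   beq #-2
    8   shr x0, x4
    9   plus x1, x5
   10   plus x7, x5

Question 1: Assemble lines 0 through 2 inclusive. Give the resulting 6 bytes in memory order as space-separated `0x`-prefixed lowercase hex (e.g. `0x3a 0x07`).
0xa6 0x87 0x48 0x84 0x08 0x38

line 0 (sbi): pack op=0x21:6|rd=7:3|imm=38:7 = 0x87a6; little→ a6 87
line 1 (sbi): pack op=0x21:6|rd=0:3|imm=72:7 = 0x8448; little→ 48 84
line 2 (beq): pack op=0xe:6|imm=8:10 = 0x3808; little→ 08 38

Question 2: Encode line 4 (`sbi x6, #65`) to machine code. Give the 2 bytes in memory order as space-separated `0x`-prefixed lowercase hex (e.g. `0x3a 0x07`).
line 4 (sbi): pack op=0x21:6|rd=6:3|imm=65:7 = 0x8741; little→ 41 87

0x41 0x87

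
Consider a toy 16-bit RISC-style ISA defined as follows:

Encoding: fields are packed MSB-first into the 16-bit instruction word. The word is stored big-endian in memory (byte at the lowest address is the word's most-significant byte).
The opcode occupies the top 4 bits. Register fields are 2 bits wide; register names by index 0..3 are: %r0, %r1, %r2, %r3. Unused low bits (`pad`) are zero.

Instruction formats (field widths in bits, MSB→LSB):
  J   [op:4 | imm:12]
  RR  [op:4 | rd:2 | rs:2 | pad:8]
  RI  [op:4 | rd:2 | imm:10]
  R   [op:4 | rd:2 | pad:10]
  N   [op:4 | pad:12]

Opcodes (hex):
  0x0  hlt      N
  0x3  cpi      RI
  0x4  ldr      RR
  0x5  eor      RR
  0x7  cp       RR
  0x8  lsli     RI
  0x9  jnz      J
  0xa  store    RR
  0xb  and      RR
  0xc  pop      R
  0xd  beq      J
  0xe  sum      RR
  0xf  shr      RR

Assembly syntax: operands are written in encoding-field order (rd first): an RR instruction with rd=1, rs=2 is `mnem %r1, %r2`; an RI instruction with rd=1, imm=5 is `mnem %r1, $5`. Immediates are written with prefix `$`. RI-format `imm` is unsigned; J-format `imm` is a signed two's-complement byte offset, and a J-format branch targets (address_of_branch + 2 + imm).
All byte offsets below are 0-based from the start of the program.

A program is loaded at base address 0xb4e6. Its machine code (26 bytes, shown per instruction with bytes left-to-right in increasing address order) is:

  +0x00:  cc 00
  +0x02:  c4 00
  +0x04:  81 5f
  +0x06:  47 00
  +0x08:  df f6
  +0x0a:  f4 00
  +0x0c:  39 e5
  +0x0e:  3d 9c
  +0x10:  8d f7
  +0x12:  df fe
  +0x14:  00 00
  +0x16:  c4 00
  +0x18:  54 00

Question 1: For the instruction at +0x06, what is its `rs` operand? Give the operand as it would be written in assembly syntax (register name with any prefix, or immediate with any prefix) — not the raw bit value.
%r3

@+06  big-endian(47 00) = 0x4700
  top 4b → 0x4 → ldr [RR]
  [11:10] rd=1 = %r1
  [9:8] rs=3 = %r3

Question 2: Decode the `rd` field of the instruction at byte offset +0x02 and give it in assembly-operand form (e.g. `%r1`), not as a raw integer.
%r1

@+02  big-endian(c4 00) = 0xc400
  opcode bits[15:12]=0xc: pop/R
  [11:10] rd=1 = %r1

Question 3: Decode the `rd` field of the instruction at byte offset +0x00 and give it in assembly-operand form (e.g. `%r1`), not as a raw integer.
+0x00: cc 00 ⇒ word 0xcc00 (big)
  op=0xcc00>>12=0xc ⇒ pop (R)
  [11:10] rd=3 = %r3

%r3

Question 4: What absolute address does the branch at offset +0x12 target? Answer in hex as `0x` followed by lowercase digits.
off 0x12: read df fe as big → 0xdffe
  op=0xdffe>>12=0xd ⇒ beq (J)
  imm: (w>>0)&0xfff=0xffe (s12→-2) → $-2
  target = base 0xb4e6 + off 0x12 + 2 + imm -2 = 0xb4f8

0xb4f8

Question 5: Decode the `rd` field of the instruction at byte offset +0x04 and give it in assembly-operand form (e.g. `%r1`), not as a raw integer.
+0x04: 81 5f ⇒ word 0x815f (big)
  op=0x815f>>12=0x8 ⇒ lsli (RI)
  rd: (w>>10)&0x3=0x0 → %r0
  imm: (w>>0)&0x3ff=0x15f → $351

%r0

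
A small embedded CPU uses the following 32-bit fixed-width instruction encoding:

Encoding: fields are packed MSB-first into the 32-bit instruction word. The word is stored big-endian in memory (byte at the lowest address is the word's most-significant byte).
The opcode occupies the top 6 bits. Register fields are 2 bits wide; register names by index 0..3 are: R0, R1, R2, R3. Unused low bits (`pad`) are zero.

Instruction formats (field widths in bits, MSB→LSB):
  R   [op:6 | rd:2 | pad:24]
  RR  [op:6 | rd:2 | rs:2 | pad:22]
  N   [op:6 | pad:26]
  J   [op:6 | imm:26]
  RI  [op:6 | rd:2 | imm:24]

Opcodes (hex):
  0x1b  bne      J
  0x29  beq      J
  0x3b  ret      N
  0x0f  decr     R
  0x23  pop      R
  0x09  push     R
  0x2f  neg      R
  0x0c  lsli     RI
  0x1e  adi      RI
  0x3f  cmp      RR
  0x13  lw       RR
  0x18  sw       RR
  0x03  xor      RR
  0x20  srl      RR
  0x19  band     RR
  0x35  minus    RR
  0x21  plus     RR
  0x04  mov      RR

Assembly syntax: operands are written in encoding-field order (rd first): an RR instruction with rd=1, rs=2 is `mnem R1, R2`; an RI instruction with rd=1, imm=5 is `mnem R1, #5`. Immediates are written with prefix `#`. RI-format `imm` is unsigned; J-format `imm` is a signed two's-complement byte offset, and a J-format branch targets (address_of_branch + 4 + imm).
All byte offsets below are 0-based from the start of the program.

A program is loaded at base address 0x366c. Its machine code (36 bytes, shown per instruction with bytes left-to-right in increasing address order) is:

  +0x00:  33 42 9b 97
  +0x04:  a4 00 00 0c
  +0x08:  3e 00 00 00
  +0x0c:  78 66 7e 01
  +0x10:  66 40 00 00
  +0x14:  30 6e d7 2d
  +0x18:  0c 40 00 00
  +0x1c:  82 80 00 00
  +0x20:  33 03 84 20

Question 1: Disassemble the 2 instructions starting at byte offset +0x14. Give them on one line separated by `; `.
+0x14: 30 6e d7 2d ⇒ word 0x306ed72d (big)
  op=0x306ed72d>>26=0xc ⇒ lsli (RI)
  rd: (w>>24)&0x3=0x0 → R0
  imm: (w>>0)&0xffffff=0x6ed72d → #7264045
+0x18: 0c 40 00 00 ⇒ word 0x0c400000 (big)
  op=0x0c400000>>26=0x3 ⇒ xor (RR)
  rd: (w>>24)&0x3=0x0 → R0
  rs: (w>>22)&0x3=0x1 → R1

lsli R0, #7264045; xor R0, R1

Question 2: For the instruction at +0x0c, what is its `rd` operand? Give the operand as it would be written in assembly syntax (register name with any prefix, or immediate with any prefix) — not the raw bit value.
+0x0c: 78 66 7e 01 ⇒ word 0x78667e01 (big)
  op=0x78667e01>>26=0x1e ⇒ adi (RI)
  rd@[25:24]=0x0 ⇒ R0
  imm@[23:0]=0x667e01 ⇒ #6716929

R0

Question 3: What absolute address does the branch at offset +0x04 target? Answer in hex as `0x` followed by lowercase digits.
@+04  big-endian(a4 00 00 0c) = 0xa400000c
  op=0xa400000c>>26=0x29 ⇒ beq (J)
  imm@[25:0]=0xc ⇒ #12
  target = base 0x366c + off 0x04 + 4 + imm 12 = 0x3680

0x3680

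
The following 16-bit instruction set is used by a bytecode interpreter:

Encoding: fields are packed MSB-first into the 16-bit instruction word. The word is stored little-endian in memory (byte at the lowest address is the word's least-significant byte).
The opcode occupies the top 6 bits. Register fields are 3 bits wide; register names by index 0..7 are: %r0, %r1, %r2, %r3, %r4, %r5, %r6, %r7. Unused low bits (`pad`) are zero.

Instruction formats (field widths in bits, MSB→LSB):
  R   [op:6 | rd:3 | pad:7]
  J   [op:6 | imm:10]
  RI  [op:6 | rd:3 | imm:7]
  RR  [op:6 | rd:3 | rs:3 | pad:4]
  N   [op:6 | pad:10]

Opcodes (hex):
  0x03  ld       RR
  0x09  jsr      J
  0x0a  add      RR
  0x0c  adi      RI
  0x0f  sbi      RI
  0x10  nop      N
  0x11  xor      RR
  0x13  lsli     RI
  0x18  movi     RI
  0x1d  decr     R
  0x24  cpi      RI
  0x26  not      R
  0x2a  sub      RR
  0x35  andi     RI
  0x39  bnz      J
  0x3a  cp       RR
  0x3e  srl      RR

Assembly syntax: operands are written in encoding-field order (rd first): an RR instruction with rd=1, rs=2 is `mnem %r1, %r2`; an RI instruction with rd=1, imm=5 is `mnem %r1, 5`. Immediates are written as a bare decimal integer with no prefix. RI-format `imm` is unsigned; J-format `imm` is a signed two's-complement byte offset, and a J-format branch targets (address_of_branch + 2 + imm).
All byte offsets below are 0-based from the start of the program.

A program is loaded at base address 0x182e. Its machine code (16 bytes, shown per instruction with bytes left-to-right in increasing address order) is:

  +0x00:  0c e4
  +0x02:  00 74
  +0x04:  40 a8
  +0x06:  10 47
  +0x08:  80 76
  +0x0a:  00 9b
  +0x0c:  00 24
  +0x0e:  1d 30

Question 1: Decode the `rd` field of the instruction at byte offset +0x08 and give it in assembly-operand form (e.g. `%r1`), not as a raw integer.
off 0x08: read 80 76 as little → 0x7680
  opcode bits[15:10]=0x1d: decr/R
  rd: (w>>7)&0x7=0x5 → %r5

%r5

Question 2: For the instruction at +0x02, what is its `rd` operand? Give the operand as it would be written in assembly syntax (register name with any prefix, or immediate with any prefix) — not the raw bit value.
%r0

+0x02: 00 74 ⇒ word 0x7400 (little)
  op=0x7400>>10=0x1d ⇒ decr (R)
  rd@[9:7]=0x0 ⇒ %r0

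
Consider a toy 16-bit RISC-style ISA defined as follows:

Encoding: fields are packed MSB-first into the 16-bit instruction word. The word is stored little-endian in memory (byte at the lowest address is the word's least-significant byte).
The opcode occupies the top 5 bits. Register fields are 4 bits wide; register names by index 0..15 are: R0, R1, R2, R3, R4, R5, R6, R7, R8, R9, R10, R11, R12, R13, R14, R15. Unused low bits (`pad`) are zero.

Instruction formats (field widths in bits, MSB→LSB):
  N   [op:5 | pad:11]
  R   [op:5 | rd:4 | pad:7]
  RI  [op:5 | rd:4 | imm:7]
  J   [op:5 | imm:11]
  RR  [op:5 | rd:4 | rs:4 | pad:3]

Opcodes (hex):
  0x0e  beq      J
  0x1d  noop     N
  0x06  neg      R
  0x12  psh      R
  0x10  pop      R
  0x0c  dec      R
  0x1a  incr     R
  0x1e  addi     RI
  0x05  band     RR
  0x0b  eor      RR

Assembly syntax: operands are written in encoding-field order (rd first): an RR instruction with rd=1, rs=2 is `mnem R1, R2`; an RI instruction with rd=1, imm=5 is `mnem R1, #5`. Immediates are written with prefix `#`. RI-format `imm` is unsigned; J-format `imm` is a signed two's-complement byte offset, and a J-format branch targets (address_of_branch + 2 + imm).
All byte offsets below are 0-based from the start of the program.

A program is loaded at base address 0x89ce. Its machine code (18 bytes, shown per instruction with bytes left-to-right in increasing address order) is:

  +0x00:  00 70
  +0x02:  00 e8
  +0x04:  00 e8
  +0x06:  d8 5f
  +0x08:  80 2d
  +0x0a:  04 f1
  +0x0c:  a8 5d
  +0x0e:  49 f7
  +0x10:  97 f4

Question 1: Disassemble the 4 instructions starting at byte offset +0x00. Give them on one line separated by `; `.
@+00  little-endian(00 70) = 0x7000
  top 5b → 0xe → beq [J]
  imm@[10:0]=0x0 ⇒ #0
@+02  little-endian(00 e8) = 0xe800
  top 5b → 0x1d → noop [N]
@+04  little-endian(00 e8) = 0xe800
  top 5b → 0x1d → noop [N]
@+06  little-endian(d8 5f) = 0x5fd8
  top 5b → 0xb → eor [RR]
  rd@[10:7]=0xf ⇒ R15
  rs@[6:3]=0xb ⇒ R11

beq #0; noop; noop; eor R15, R11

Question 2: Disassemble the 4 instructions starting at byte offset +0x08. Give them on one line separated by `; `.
off 0x08: read 80 2d as little → 0x2d80
  op=0x2d80>>11=0x5 ⇒ band (RR)
  rd@[10:7]=0xb ⇒ R11
  rs@[6:3]=0x0 ⇒ R0
off 0x0a: read 04 f1 as little → 0xf104
  op=0xf104>>11=0x1e ⇒ addi (RI)
  rd@[10:7]=0x2 ⇒ R2
  imm@[6:0]=0x4 ⇒ #4
off 0x0c: read a8 5d as little → 0x5da8
  op=0x5da8>>11=0xb ⇒ eor (RR)
  rd@[10:7]=0xb ⇒ R11
  rs@[6:3]=0x5 ⇒ R5
off 0x0e: read 49 f7 as little → 0xf749
  op=0xf749>>11=0x1e ⇒ addi (RI)
  rd@[10:7]=0xe ⇒ R14
  imm@[6:0]=0x49 ⇒ #73

band R11, R0; addi R2, #4; eor R11, R5; addi R14, #73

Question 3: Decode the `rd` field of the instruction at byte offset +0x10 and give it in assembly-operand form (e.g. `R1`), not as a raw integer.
R9

[10] 97 f4 → 0xf497
  opcode bits[15:11]=0x1e: addi/RI
  [10:7] rd=9 = R9
  [6:0] imm=23 = #23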